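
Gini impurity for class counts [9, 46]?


Probabilities: [9/55, 46/55] ≈ [0.1636, 0.8364]
Σpᵢ² = (81 + 2116)/55² = 2197/3025
Gini = 1 - Σpᵢ² = 1 - 2197/3025 = 0.2737

0.2737


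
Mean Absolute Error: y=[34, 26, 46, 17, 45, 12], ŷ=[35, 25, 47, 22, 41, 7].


Absolute errors: |34-35|=1, |26-25|=1, |46-47|=1, |17-22|=5, |45-41|=4, |12-7|=5
Sum = 17
MAE = 17/6 = 17/6

17/6


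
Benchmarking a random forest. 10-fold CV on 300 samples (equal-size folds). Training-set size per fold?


Fold size = 300/10 = 30
Training per fold = 300 - 30 = 270

270


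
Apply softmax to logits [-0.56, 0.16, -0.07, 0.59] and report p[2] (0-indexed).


Exponentials: e^-0.56=0.5712, e^0.16=1.1735, e^-0.07=0.9324, e^0.59=1.804
Sum = 4.4811
Softmax = [0.1275, 0.2619, 0.2081, 0.4026]
p[2] = 0.9324/4.4811 = 0.2081

0.2081


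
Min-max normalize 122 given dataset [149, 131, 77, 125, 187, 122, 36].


min=36, max=187
(122-36)/(187-36) = 86/151 = 0.5695

0.5695


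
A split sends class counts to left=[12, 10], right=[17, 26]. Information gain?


Parent = [29, 36], H_parent = 0.9916
H_left = 0.994 (n=22), H_right = 0.9682 (n=43)
H_children = (22/65)·0.994 + (43/65)·0.9682 = 0.9769
IG = 0.9916 - 0.9769 = 0.0147

0.0147


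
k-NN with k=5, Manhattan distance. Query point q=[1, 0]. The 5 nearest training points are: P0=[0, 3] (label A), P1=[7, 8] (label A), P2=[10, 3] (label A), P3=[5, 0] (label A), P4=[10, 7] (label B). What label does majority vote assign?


d(q,P0) = 4  (label A)
d(q,P1) = 14  (label A)
d(q,P2) = 12  (label A)
d(q,P3) = 4  (label A)
d(q,P4) = 16  (label B)
Votes: A=4, B=1
Majority → A

A


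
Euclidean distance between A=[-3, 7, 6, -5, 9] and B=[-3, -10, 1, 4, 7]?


d = √((-3+ 3)² + (7+ 10)² + (6-1)² + (-5-4)² + (9-7)²)
  = √(0 + 289 + 25 + 81 + 4)
  = √399 = 19.975

19.975


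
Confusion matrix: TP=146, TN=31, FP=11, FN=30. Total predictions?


Total = TP + TN + FP + FN
= 146 + 31 + 11 + 30
= 218
(Predicted positive: 157, predicted negative: 61)

218


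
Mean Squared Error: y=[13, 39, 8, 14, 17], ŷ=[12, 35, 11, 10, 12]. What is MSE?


Squared errors: (13-12)²=1, (39-35)²=16, (8-11)²=9, (14-10)²=16, (17-12)²=25
Sum = 67
MSE = 67/5 = 67/5

67/5


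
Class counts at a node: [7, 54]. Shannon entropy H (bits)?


Probabilities: [7/61, 54/61] ≈ [0.1148, 0.8852]
H = -((7/61)·log₂(7/61) + (54/61)·log₂(54/61))
  = 0.5141 bits

0.5141 bits


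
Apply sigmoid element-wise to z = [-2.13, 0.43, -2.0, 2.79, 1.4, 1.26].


σ(-2.13) = 1/(1+e^2.13) = 0.1062
σ(0.43) = 1/(1+e^-0.43) = 0.6059
σ(-2.0) = 1/(1+e^2.0) = 0.1192
σ(2.79) = 1/(1+e^-2.79) = 0.9421
σ(1.4) = 1/(1+e^-1.4) = 0.8022
σ(1.26) = 1/(1+e^-1.26) = 0.779
result = [0.1062, 0.6059, 0.1192, 0.9421, 0.8022, 0.779]

[0.1062, 0.6059, 0.1192, 0.9421, 0.8022, 0.779]


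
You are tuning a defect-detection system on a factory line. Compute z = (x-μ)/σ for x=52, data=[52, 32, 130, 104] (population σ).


μ = 79.5, σ = 39.2524
z = (52 - 79.5)/39.2524 = -0.7006

-0.7006


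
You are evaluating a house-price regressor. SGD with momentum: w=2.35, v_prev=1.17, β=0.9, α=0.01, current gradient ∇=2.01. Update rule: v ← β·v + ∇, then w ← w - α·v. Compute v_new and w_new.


v_new = 0.9·1.17 + 2.01 = 1.053 + 2.01 = 3.063
w_new = 2.35 - 0.01·3.063 = 2.35 - 0.03063 = 2.31937

v_new=3.063, w_new=2.31937


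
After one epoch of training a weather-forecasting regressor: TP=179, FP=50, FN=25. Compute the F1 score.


Precision = 179/229 = 0.7817
Recall = 179/204 = 0.8775
F1 = 2·P·R/(P+R) = 2·TP/(2·TP+FP+FN) = 358/(358+50+25) = 358/433 = 0.8268

0.8268


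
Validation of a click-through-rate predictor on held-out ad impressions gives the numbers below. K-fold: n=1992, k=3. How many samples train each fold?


Fold size = 1992/3 = 664
Training per fold = 1992 - 664 = 1328

1328


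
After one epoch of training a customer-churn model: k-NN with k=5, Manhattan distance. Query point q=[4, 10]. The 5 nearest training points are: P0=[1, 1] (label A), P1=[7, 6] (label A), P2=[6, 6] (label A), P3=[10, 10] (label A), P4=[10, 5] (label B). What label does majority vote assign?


d(q,P0) = 12  (label A)
d(q,P1) = 7  (label A)
d(q,P2) = 6  (label A)
d(q,P3) = 6  (label A)
d(q,P4) = 11  (label B)
Votes: A=4, B=1
Majority → A

A


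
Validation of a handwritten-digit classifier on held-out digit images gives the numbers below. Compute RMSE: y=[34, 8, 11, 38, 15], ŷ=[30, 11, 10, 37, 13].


MSE = 31/5 = 6.2
RMSE = √(31/5) = 2.49

2.49


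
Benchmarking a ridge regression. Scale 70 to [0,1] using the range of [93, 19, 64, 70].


min=19, max=93
(70-19)/(93-19) = 51/74 = 0.6892

0.6892


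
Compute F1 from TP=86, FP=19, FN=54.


Precision = 86/105 = 0.819
Recall = 86/140 = 0.6143
F1 = 2·P·R/(P+R) = 2·TP/(2·TP+FP+FN) = 172/(172+19+54) = 172/245 = 0.702

0.702


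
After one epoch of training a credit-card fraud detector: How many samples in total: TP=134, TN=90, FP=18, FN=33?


Total = TP + TN + FP + FN
= 134 + 90 + 18 + 33
= 275
(Predicted positive: 152, predicted negative: 123)

275


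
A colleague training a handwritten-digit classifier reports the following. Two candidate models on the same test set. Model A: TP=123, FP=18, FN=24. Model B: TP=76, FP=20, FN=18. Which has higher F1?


Model A: P=123/141=0.8723, R=123/147=0.8367, F1=2PR/(P+R)=2TP/(2TP+FP+FN)=246/288=0.8542
Model B: P=76/96=0.7917, R=76/94=0.8085, F1=2PR/(P+R)=2TP/(2TP+FP+FN)=152/190=0.8
0.8542 > 0.8 → Model A

Model A


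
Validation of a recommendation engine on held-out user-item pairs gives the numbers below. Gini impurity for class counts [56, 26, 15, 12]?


Probabilities: [56/109, 26/109, 15/109, 12/109] ≈ [0.5138, 0.2385, 0.1376, 0.1101]
Σpᵢ² = (3136 + 676 + 225 + 144)/109² = 4181/11881
Gini = 1 - Σpᵢ² = 1 - 4181/11881 = 0.6481

0.6481


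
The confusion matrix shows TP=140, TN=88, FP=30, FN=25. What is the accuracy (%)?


Accuracy = (TP+TN)/(TP+TN+FP+FN)
= (140+88)/(283)
= 228/283 = 80.57%

80.57%


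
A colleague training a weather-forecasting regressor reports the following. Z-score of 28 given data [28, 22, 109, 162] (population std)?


μ = 80.25, σ = 58.3797
z = (28 - 80.25)/58.3797 = -0.895

-0.895


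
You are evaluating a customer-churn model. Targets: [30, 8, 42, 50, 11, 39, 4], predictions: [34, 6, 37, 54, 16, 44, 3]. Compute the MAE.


Absolute errors: |30-34|=4, |8-6|=2, |42-37|=5, |50-54|=4, |11-16|=5, |39-44|=5, |4-3|=1
Sum = 26
MAE = 26/7 = 26/7

26/7


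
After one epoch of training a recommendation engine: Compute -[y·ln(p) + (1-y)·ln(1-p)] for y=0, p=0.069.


BCE = -[y·ln(p) + (1-y)·ln(1-p)]
= -0 - 1·ln(1-0.069)
= -ln(0.931) = 0.0715

0.0715


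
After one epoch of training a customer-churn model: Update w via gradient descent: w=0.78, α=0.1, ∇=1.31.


w_new = w - α·∇
= 0.78 - 0.1·1.31
= 0.78 - 0.131
= 0.649

0.649


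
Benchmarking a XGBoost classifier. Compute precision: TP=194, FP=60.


Precision = TP/(TP+FP)
= 194/(194+60)
= 194/254 = 76.38%

76.38%


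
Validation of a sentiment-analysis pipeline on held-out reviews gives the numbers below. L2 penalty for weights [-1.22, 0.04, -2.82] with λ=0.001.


‖w‖₂² = (-1.22)² + (0.04)² + (-2.82)²
     = 1.4884 + 0.0016 + 7.9524
     = 9.4424
λ·‖w‖₂² = 0.001·9.4424 = 0.009442

0.009442


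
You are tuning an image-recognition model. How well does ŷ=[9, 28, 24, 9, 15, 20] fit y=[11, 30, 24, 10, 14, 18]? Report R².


ȳ = 17.8333
SS_res = Σ(y-ŷ)² = 14
SS_tot = Σ(y-ȳ)² = 308.83
R² = 1 - SS_res/SS_tot = 1 - 0.0453 = 0.9547

0.9547


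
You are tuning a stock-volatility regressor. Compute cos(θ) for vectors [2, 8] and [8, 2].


A·B = 2·8 + 8·2 = 32
‖A‖ = √68 = 8.2462, ‖B‖ = √68 = 8.2462
cos = 32/(√68·√68) = 32/√4624 = 0.4706

0.4706


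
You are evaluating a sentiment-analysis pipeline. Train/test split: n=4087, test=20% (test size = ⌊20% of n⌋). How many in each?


Test = ⌊4087·20/100⌋ = 817
Train = 4087 - 817 = 3270

Train: 3270, Test: 817


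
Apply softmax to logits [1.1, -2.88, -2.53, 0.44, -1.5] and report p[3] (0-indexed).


Exponentials: e^1.1=3.0042, e^-2.88=0.0561, e^-2.53=0.0797, e^0.44=1.5527, e^-1.5=0.2231
Sum = 4.9158
Softmax = [0.6111, 0.0114, 0.0162, 0.3159, 0.0454]
p[3] = 1.5527/4.9158 = 0.3159

0.3159


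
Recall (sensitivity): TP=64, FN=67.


Recall = TP/(TP+FN)
= 64/(64+67)
= 64/131 = 48.85%

48.85%


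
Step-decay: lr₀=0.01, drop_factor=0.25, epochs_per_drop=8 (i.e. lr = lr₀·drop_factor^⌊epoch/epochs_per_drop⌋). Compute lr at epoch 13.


n_drops = ⌊13/8⌋ = 1
lr = 0.01·0.25^1 = 0.01·0.25 = 0.0025

0.0025


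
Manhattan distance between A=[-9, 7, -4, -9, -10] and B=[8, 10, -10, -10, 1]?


d = |-9-8| + |7-10| + |-4+ 10| + |-9+ 10| + |-10-1|
  = 17 + 3 + 6 + 1 + 11
  = 38

38


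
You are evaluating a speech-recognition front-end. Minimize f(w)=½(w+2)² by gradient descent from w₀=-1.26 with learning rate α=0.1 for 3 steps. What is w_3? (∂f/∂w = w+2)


step 1: grad = -1.26+2 = 0.74; w = -1.26 - 0.1·(0.74) = -1.334
step 2: grad = -1.334+2 = 0.666; w = -1.334 - 0.1·(0.666) = -1.4006
step 3: grad = -1.4006+2 = 0.5994; w = -1.4006 - 0.1·(0.5994) = -1.46054

-1.46054


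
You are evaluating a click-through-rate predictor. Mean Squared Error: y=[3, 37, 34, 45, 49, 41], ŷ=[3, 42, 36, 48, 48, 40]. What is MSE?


Squared errors: (3-3)²=0, (37-42)²=25, (34-36)²=4, (45-48)²=9, (49-48)²=1, (41-40)²=1
Sum = 40
MSE = 40/6 = 20/3

20/3


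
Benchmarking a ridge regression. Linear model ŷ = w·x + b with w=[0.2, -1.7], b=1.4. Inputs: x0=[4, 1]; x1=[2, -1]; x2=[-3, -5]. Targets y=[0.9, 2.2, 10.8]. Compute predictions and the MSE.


ŷ0 = (0.2)·(4) + (-1.7)·(1) + 1.4 = 0.5
ŷ1 = (0.2)·(2) + (-1.7)·(-1) + 1.4 = 3.5
ŷ2 = (0.2)·(-3) + (-1.7)·(-5) + 1.4 = 9.3
errors² = [0.16, 1.69, 2.25]
MSE = 4.1000/3 = 1.3667

1.3667


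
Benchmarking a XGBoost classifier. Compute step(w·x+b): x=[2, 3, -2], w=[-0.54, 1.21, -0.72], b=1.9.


z = (2)·(-0.54) + (3)·(1.21) + (-2)·(-0.72) + 1.9
  = 5.89
step(z) = 1 (z≥0)

1


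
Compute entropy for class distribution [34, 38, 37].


Probabilities: [34/109, 38/109, 37/109] ≈ [0.3119, 0.3486, 0.3394]
H = -((34/109)·log₂(34/109) + (38/109)·log₂(38/109) + (37/109)·log₂(37/109))
  = 1.5834 bits

1.5834 bits


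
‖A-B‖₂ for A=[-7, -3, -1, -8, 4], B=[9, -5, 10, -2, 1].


d = √((-7-9)² + (-3+ 5)² + (-1-10)² + (-8+ 2)² + (4-1)²)
  = √(256 + 4 + 121 + 36 + 9)
  = √426 = 20.6398

20.6398


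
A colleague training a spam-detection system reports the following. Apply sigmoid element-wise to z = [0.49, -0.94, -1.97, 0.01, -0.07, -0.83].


σ(0.49) = 1/(1+e^-0.49) = 0.6201
σ(-0.94) = 1/(1+e^0.94) = 0.2809
σ(-1.97) = 1/(1+e^1.97) = 0.1224
σ(0.01) = 1/(1+e^-0.01) = 0.5025
σ(-0.07) = 1/(1+e^0.07) = 0.4825
σ(-0.83) = 1/(1+e^0.83) = 0.3036
result = [0.6201, 0.2809, 0.1224, 0.5025, 0.4825, 0.3036]

[0.6201, 0.2809, 0.1224, 0.5025, 0.4825, 0.3036]


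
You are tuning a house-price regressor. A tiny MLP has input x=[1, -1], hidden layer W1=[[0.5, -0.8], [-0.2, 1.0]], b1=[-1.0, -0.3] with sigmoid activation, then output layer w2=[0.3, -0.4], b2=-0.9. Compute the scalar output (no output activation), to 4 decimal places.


z1[0] = (0.5)·(1) + (-0.8)·(-1) - 1.0 = 0.3
z1[1] = (-0.2)·(1) + (1.0)·(-1) - 0.3 = -1.5
h = sigmoid(z1) = [0.5744, 0.1824]
output = (0.3)·(0.5744) + (-0.4)·(0.1824) - 0.9 = -0.8006

-0.8006


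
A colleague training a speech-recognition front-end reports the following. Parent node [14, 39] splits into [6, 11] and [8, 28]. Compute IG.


Parent = [14, 39], H_parent = 0.8329
H_left = 0.9367 (n=17), H_right = 0.7642 (n=36)
H_children = (17/53)·0.9367 + (36/53)·0.7642 = 0.8195
IG = 0.8329 - 0.8195 = 0.0134

0.0134


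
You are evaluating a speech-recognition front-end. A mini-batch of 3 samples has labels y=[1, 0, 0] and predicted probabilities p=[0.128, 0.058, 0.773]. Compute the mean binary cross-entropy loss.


L[0] = -ln(0.128) = 2.0557
L[1] = -ln(1-0.058) = -ln(0.942) = 0.0598
L[2] = -ln(1-0.773) = -ln(0.227) = 1.4828
mean = (2.0557 + 0.0598 + 1.4828)/3 = 1.1994

1.1994


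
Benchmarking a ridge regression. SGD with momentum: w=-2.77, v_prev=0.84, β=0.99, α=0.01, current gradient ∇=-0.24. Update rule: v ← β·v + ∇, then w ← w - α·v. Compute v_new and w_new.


v_new = 0.99·0.84 - 0.24 = 0.8316 - 0.24 = 0.5916
w_new = -2.77 - 0.01·0.5916 = -2.77 - 0.005916 = -2.775916

v_new=0.5916, w_new=-2.775916


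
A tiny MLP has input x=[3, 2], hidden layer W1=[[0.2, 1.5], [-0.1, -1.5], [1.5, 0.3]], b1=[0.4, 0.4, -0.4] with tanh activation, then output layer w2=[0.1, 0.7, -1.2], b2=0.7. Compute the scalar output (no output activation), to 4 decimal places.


z1[0] = (0.2)·(3) + (1.5)·(2) + 0.4 = 4.0
z1[1] = (-0.1)·(3) + (-1.5)·(2) + 0.4 = -2.9
z1[2] = (1.5)·(3) + (0.3)·(2) - 0.4 = 4.7
h = tanh(z1) = [0.9993, -0.994, 0.9998]
output = (0.1)·(0.9993) + (0.7)·(-0.994) + (-1.2)·(0.9998) + 0.7 = -1.0956

-1.0956


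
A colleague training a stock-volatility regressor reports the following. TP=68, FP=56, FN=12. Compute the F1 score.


Precision = 68/124 = 0.5484
Recall = 68/80 = 0.85
F1 = 2·P·R/(P+R) = 2·TP/(2·TP+FP+FN) = 136/(136+56+12) = 136/204 = 0.6667

0.6667


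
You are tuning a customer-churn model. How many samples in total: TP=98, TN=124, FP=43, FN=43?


Total = TP + TN + FP + FN
= 98 + 124 + 43 + 43
= 308
(Predicted positive: 141, predicted negative: 167)

308


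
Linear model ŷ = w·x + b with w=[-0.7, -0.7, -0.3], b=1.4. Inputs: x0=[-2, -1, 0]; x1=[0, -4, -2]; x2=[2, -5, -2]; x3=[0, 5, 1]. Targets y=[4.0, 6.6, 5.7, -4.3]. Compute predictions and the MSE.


ŷ0 = (-0.7)·(-2) + (-0.7)·(-1) + (-0.3)·(0) + 1.4 = 3.5
ŷ1 = (-0.7)·(0) + (-0.7)·(-4) + (-0.3)·(-2) + 1.4 = 4.8
ŷ2 = (-0.7)·(2) + (-0.7)·(-5) + (-0.3)·(-2) + 1.4 = 4.1
ŷ3 = (-0.7)·(0) + (-0.7)·(5) + (-0.3)·(1) + 1.4 = -2.4
errors² = [0.25, 3.24, 2.56, 3.61]
MSE = 9.6600/4 = 2.415

2.415


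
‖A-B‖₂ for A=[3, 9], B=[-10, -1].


d = √((3+ 10)² + (9+ 1)²)
  = √(169 + 100)
  = √269 = 16.4012

16.4012


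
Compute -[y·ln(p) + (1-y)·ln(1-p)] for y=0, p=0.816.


BCE = -[y·ln(p) + (1-y)·ln(1-p)]
= -0 - 1·ln(1-0.816)
= -ln(0.184) = 1.6928

1.6928


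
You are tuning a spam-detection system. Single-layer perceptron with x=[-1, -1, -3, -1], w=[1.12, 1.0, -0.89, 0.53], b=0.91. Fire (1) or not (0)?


z = (-1)·(1.12) + (-1)·(1.0) + (-3)·(-0.89) + (-1)·(0.53) + 0.91
  = 0.93
step(z) = 1 (z≥0)

1


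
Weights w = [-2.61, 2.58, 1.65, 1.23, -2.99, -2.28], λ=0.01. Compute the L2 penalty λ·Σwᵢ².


‖w‖₂² = (-2.61)² + (2.58)² + (1.65)² + (1.23)² + (-2.99)² + (-2.28)²
     = 6.8121 + 6.6564 + 2.7225 + 1.5129 + 8.9401 + 5.1984
     = 31.8424
λ·‖w‖₂² = 0.01·31.8424 = 0.318424

0.318424


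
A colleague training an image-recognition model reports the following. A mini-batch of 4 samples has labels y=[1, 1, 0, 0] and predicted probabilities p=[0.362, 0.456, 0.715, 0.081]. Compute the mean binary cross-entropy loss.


L[0] = -ln(0.362) = 1.0161
L[1] = -ln(0.456) = 0.7853
L[2] = -ln(1-0.715) = -ln(0.285) = 1.2553
L[3] = -ln(1-0.081) = -ln(0.919) = 0.0845
mean = (1.0161 + 0.7853 + 1.2553 + 0.0845)/4 = 0.7853

0.7853


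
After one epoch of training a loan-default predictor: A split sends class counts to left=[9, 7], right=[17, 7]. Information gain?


Parent = [26, 14], H_parent = 0.9341
H_left = 0.9887 (n=16), H_right = 0.8709 (n=24)
H_children = (16/40)·0.9887 + (24/40)·0.8709 = 0.918
IG = 0.9341 - 0.918 = 0.0161

0.0161


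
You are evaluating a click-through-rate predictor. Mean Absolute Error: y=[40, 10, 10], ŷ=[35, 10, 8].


Absolute errors: |40-35|=5, |10-10|=0, |10-8|=2
Sum = 7
MAE = 7/3 = 7/3

7/3


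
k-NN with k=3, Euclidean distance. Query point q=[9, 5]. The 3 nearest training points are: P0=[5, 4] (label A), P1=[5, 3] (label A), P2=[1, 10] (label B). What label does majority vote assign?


d(q,P0) = 4.1231  (label A)
d(q,P1) = 4.4721  (label A)
d(q,P2) = 9.434  (label B)
Votes: A=2, B=1
Majority → A

A


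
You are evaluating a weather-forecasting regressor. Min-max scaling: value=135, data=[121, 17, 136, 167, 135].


min=17, max=167
(135-17)/(167-17) = 118/150 = 0.7867

0.7867


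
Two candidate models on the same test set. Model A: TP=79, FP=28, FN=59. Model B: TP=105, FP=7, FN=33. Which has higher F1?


Model A: P=79/107=0.7383, R=79/138=0.5725, F1=2PR/(P+R)=2TP/(2TP+FP+FN)=158/245=0.6449
Model B: P=105/112=0.9375, R=105/138=0.7609, F1=2PR/(P+R)=2TP/(2TP+FP+FN)=210/250=0.84
0.6449 < 0.84 → Model B

Model B


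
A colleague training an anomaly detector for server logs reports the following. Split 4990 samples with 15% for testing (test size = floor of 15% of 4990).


Test = ⌊4990·15/100⌋ = 748
Train = 4990 - 748 = 4242

Train: 4242, Test: 748


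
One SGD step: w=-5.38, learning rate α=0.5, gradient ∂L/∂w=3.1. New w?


w_new = w - α·∇
= -5.38 - 0.5·3.1
= -5.38 - 1.55
= -6.93

-6.93


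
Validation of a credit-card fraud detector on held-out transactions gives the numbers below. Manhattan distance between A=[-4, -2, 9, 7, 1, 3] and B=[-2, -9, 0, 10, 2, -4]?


d = |-4+ 2| + |-2+ 9| + |9-0| + |7-10| + |1-2| + |3+ 4|
  = 2 + 7 + 9 + 3 + 1 + 7
  = 29

29


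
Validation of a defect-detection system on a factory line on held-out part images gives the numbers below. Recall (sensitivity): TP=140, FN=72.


Recall = TP/(TP+FN)
= 140/(140+72)
= 140/212 = 66.04%

66.04%


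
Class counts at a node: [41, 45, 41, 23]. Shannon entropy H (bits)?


Probabilities: [41/150, 45/150, 41/150, 23/150] ≈ [0.2733, 0.3, 0.2733, 0.1533]
H = -((41/150)·log₂(41/150) + (45/150)·log₂(45/150) + (41/150)·log₂(41/150) + (23/150)·log₂(23/150))
  = 1.9589 bits

1.9589 bits


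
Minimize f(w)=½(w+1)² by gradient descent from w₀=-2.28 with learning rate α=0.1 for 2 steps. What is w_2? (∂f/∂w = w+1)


step 1: grad = -2.28+1 = -1.28; w = -2.28 - 0.1·(-1.28) = -2.152
step 2: grad = -2.152+1 = -1.152; w = -2.152 - 0.1·(-1.152) = -2.0368

-2.0368


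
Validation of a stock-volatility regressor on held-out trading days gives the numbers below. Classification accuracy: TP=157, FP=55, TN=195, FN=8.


Accuracy = (TP+TN)/(TP+TN+FP+FN)
= (157+195)/(415)
= 352/415 = 84.82%

84.82%


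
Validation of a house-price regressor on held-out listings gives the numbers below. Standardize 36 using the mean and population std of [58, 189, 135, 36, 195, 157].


μ = 128.3333, σ = 61.1873
z = (36 - 128.3333)/61.1873 = -1.509

-1.509


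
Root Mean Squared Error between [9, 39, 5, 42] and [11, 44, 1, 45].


MSE = 54/4 = 13.5
RMSE = √(54/4) = 3.6742

3.6742


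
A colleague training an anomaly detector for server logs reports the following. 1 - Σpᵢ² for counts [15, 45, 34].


Probabilities: [15/94, 45/94, 34/94] ≈ [0.1596, 0.4787, 0.3617]
Σpᵢ² = (225 + 2025 + 1156)/94² = 3406/8836
Gini = 1 - Σpᵢ² = 1 - 3406/8836 = 0.6145

0.6145


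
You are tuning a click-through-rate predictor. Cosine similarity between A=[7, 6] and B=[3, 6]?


A·B = 7·3 + 6·6 = 57
‖A‖ = √85 = 9.2195, ‖B‖ = √45 = 6.7082
cos = 57/(√85·√45) = 57/√3825 = 0.9216

0.9216


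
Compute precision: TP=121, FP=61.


Precision = TP/(TP+FP)
= 121/(121+61)
= 121/182 = 66.48%

66.48%


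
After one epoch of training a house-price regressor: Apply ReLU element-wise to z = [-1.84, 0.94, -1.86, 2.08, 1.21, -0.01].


ReLU(-1.84) = max(0, -1.84) = 0.0
ReLU(0.94) = max(0, 0.94) = 0.94
ReLU(-1.86) = max(0, -1.86) = 0.0
ReLU(2.08) = max(0, 2.08) = 2.08
ReLU(1.21) = max(0, 1.21) = 1.21
ReLU(-0.01) = max(0, -0.01) = 0.0
result = [0.0, 0.94, 0.0, 2.08, 1.21, 0.0]

[0.0, 0.94, 0.0, 2.08, 1.21, 0.0]


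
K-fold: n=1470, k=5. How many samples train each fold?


Fold size = 1470/5 = 294
Training per fold = 1470 - 294 = 1176

1176


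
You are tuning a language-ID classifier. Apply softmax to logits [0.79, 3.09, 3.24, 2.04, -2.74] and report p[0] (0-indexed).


Exponentials: e^0.79=2.2034, e^3.09=21.9771, e^3.24=25.5337, e^2.04=7.6906, e^-2.74=0.0646
Sum = 57.4694
Softmax = [0.0383, 0.3824, 0.4443, 0.1338, 0.0011]
p[0] = 2.2034/57.4694 = 0.0383

0.0383


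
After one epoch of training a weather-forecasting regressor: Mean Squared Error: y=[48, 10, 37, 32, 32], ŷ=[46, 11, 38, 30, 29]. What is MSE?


Squared errors: (48-46)²=4, (10-11)²=1, (37-38)²=1, (32-30)²=4, (32-29)²=9
Sum = 19
MSE = 19/5 = 19/5

19/5


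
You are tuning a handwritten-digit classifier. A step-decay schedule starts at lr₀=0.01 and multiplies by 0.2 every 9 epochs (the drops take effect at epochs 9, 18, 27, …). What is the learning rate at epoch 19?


n_drops = ⌊19/9⌋ = 2
lr = 0.01·0.2^2 = 0.01·0.04 = 0.0004

0.0004


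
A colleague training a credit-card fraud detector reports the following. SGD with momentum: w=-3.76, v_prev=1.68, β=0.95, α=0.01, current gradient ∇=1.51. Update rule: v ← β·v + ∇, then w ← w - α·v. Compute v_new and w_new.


v_new = 0.95·1.68 + 1.51 = 1.596 + 1.51 = 3.106
w_new = -3.76 - 0.01·3.106 = -3.76 - 0.03106 = -3.79106

v_new=3.106, w_new=-3.79106


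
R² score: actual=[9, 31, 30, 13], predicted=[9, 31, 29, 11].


ȳ = 20.75
SS_res = Σ(y-ŷ)² = 5
SS_tot = Σ(y-ȳ)² = 388.75
R² = 1 - SS_res/SS_tot = 1 - 0.0129 = 0.9871

0.9871


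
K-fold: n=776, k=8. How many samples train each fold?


Fold size = 776/8 = 97
Training per fold = 776 - 97 = 679

679


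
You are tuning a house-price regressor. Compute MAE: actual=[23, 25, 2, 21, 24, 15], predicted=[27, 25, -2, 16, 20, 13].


Absolute errors: |23-27|=4, |25-25|=0, |2+ 2|=4, |21-16|=5, |24-20|=4, |15-13|=2
Sum = 19
MAE = 19/6 = 19/6

19/6


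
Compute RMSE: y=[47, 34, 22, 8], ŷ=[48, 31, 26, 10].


MSE = 30/4 = 7.5
RMSE = √(30/4) = 2.7386

2.7386


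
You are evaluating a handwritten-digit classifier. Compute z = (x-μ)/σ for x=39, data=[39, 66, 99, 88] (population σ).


μ = 73, σ = 22.9456
z = (39 - 73)/22.9456 = -1.4818

-1.4818


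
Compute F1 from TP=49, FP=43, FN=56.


Precision = 49/92 = 0.5326
Recall = 49/105 = 0.4667
F1 = 2·P·R/(P+R) = 2·TP/(2·TP+FP+FN) = 98/(98+43+56) = 98/197 = 0.4975

0.4975


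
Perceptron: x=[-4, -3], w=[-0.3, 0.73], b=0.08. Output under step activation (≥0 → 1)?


z = (-4)·(-0.3) + (-3)·(0.73) + 0.08
  = -0.91
step(z) = 0 (z<0)

0


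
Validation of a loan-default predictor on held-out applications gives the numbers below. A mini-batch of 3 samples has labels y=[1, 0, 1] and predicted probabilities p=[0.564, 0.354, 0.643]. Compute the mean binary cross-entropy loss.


L[0] = -ln(0.564) = 0.5727
L[1] = -ln(1-0.354) = -ln(0.646) = 0.437
L[2] = -ln(0.643) = 0.4416
mean = (0.5727 + 0.437 + 0.4416)/3 = 0.4838

0.4838


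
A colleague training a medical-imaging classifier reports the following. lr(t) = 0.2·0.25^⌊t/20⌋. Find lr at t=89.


n_drops = ⌊89/20⌋ = 4
lr = 0.2·0.25^4 = 0.2·0.00390625 = 0.00078125

0.00078125


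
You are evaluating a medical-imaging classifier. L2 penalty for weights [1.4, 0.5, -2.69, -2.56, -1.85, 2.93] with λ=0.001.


‖w‖₂² = (1.4)² + (0.5)² + (-2.69)² + (-2.56)² + (-1.85)² + (2.93)²
     = 1.96 + 0.25 + 7.2361 + 6.5536 + 3.4225 + 8.5849
     = 28.0071
λ·‖w‖₂² = 0.001·28.0071 = 0.028007

0.028007


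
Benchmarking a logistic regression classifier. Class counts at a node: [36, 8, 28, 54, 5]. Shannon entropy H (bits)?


Probabilities: [36/131, 8/131, 28/131, 54/131, 5/131] ≈ [0.2748, 0.0611, 0.2137, 0.4122, 0.0382]
H = -((36/131)·log₂(36/131) + (8/131)·log₂(8/131) + (28/131)·log₂(28/131) + (54/131)·log₂(54/131) + (5/131)·log₂(5/131))
  = 1.9411 bits

1.9411 bits


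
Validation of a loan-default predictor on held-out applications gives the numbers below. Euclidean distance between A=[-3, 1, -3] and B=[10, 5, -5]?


d = √((-3-10)² + (1-5)² + (-3+ 5)²)
  = √(169 + 16 + 4)
  = √189 = 13.7477

13.7477


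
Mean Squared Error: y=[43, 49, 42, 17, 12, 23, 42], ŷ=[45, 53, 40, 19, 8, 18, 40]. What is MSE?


Squared errors: (43-45)²=4, (49-53)²=16, (42-40)²=4, (17-19)²=4, (12-8)²=16, (23-18)²=25, (42-40)²=4
Sum = 73
MSE = 73/7 = 73/7

73/7


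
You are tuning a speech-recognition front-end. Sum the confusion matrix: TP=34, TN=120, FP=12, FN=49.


Total = TP + TN + FP + FN
= 34 + 120 + 12 + 49
= 215
(Predicted positive: 46, predicted negative: 169)

215


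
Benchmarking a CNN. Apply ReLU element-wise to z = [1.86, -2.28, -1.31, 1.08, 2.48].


ReLU(1.86) = max(0, 1.86) = 1.86
ReLU(-2.28) = max(0, -2.28) = 0.0
ReLU(-1.31) = max(0, -1.31) = 0.0
ReLU(1.08) = max(0, 1.08) = 1.08
ReLU(2.48) = max(0, 2.48) = 2.48
result = [1.86, 0.0, 0.0, 1.08, 2.48]

[1.86, 0.0, 0.0, 1.08, 2.48]


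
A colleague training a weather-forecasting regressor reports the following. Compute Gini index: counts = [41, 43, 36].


Probabilities: [41/120, 43/120, 36/120] ≈ [0.3417, 0.3583, 0.3]
Σpᵢ² = (1681 + 1849 + 1296)/120² = 4826/14400
Gini = 1 - Σpᵢ² = 1 - 4826/14400 = 0.6649

0.6649


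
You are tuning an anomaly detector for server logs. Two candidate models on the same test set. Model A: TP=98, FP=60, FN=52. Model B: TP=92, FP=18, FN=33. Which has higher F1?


Model A: P=98/158=0.6203, R=98/150=0.6533, F1=2PR/(P+R)=2TP/(2TP+FP+FN)=196/308=0.6364
Model B: P=92/110=0.8364, R=92/125=0.736, F1=2PR/(P+R)=2TP/(2TP+FP+FN)=184/235=0.783
0.6364 < 0.783 → Model B

Model B


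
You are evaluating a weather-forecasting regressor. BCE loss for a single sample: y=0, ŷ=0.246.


BCE = -[y·ln(p) + (1-y)·ln(1-p)]
= -0 - 1·ln(1-0.246)
= -ln(0.754) = 0.2824

0.2824


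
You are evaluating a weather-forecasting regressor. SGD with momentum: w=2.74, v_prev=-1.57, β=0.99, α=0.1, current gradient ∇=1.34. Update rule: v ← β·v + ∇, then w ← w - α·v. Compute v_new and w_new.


v_new = 0.99·-1.57 + 1.34 = -1.5543 + 1.34 = -0.2143
w_new = 2.74 - 0.1·-0.2143 = 2.74 + 0.02143 = 2.76143

v_new=-0.2143, w_new=2.76143


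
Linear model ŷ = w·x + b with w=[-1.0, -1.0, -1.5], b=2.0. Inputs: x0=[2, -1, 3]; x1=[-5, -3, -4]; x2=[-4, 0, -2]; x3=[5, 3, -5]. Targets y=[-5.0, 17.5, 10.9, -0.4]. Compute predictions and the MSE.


ŷ0 = (-1.0)·(2) + (-1.0)·(-1) + (-1.5)·(3) + 2.0 = -3.5
ŷ1 = (-1.0)·(-5) + (-1.0)·(-3) + (-1.5)·(-4) + 2.0 = 16.0
ŷ2 = (-1.0)·(-4) + (-1.0)·(0) + (-1.5)·(-2) + 2.0 = 9.0
ŷ3 = (-1.0)·(5) + (-1.0)·(3) + (-1.5)·(-5) + 2.0 = 1.5
errors² = [2.25, 2.25, 3.61, 3.61]
MSE = 11.7200/4 = 2.93

2.93


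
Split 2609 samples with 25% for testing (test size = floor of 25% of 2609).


Test = ⌊2609·25/100⌋ = 652
Train = 2609 - 652 = 1957

Train: 1957, Test: 652


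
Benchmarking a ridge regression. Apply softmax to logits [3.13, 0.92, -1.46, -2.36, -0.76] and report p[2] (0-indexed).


Exponentials: e^3.13=22.874, e^0.92=2.5093, e^-1.46=0.2322, e^-2.36=0.0944, e^-0.76=0.4677
Sum = 26.1776
Softmax = [0.8738, 0.0959, 0.0089, 0.0036, 0.0179]
p[2] = 0.2322/26.1776 = 0.0089

0.0089


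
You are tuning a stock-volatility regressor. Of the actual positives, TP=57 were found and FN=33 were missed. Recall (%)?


Recall = TP/(TP+FN)
= 57/(57+33)
= 57/90 = 63.33%

63.33%


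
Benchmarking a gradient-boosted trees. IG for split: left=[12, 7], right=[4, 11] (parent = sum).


Parent = [16, 18], H_parent = 0.9975
H_left = 0.9495 (n=19), H_right = 0.8366 (n=15)
H_children = (19/34)·0.9495 + (15/34)·0.8366 = 0.8997
IG = 0.9975 - 0.8997 = 0.0978

0.0978


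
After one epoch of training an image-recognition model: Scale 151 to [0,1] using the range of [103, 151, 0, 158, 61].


min=0, max=158
(151-0)/(158-0) = 151/158 = 0.9557

0.9557


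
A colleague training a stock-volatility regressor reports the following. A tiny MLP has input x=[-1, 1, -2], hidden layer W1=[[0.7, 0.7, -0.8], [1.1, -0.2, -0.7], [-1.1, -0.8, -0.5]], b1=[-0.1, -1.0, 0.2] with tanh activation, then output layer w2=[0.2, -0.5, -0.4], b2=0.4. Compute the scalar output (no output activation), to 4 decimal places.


z1[0] = (0.7)·(-1) + (0.7)·(1) + (-0.8)·(-2) - 0.1 = 1.5
z1[1] = (1.1)·(-1) + (-0.2)·(1) + (-0.7)·(-2) - 1.0 = -0.9
z1[2] = (-1.1)·(-1) + (-0.8)·(1) + (-0.5)·(-2) + 0.2 = 1.5
h = tanh(z1) = [0.9051, -0.7163, 0.9051]
output = (0.2)·(0.9051) + (-0.5)·(-0.7163) + (-0.4)·(0.9051) + 0.4 = 0.5771

0.5771


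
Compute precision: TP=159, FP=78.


Precision = TP/(TP+FP)
= 159/(159+78)
= 159/237 = 67.09%

67.09%


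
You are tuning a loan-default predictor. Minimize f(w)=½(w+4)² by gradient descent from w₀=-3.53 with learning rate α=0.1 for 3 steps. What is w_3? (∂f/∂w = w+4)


step 1: grad = -3.53+4 = 0.47; w = -3.53 - 0.1·(0.47) = -3.577
step 2: grad = -3.577+4 = 0.423; w = -3.577 - 0.1·(0.423) = -3.6193
step 3: grad = -3.6193+4 = 0.3807; w = -3.6193 - 0.1·(0.3807) = -3.65737

-3.65737


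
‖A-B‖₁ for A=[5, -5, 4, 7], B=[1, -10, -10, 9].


d = |5-1| + |-5+ 10| + |4+ 10| + |7-9|
  = 4 + 5 + 14 + 2
  = 25

25


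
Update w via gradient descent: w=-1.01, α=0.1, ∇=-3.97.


w_new = w - α·∇
= -1.01 - 0.1·-3.97
= -1.01 + 0.397
= -0.613

-0.613


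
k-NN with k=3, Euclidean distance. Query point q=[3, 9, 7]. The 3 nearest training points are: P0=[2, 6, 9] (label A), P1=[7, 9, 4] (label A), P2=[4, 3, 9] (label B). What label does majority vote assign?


d(q,P0) = 3.7417  (label A)
d(q,P1) = 5.0  (label A)
d(q,P2) = 6.4031  (label B)
Votes: A=2, B=1
Majority → A

A


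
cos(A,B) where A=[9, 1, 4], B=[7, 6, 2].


A·B = 9·7 + 1·6 + 4·2 = 77
‖A‖ = √98 = 9.8995, ‖B‖ = √89 = 9.434
cos = 77/(√98·√89) = 77/√8722 = 0.8245

0.8245


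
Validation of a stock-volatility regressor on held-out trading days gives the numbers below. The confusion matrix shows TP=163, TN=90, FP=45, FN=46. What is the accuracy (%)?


Accuracy = (TP+TN)/(TP+TN+FP+FN)
= (163+90)/(344)
= 253/344 = 73.55%

73.55%


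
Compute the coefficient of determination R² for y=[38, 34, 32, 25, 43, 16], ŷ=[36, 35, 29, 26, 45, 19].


ȳ = 31.3333
SS_res = Σ(y-ŷ)² = 28
SS_tot = Σ(y-ȳ)² = 463.33
R² = 1 - SS_res/SS_tot = 1 - 0.0604 = 0.9396

0.9396


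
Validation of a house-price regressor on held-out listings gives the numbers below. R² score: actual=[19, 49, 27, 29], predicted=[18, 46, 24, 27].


ȳ = 31
SS_res = Σ(y-ŷ)² = 23
SS_tot = Σ(y-ȳ)² = 488
R² = 1 - SS_res/SS_tot = 1 - 0.0471 = 0.9529

0.9529


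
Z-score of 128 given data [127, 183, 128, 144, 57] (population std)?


μ = 127.8, σ = 40.799
z = (128 - 127.8)/40.799 = 0.0049

0.0049


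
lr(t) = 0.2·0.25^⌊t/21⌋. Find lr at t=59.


n_drops = ⌊59/21⌋ = 2
lr = 0.2·0.25^2 = 0.2·0.0625 = 0.0125

0.0125


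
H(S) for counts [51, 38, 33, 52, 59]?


Probabilities: [51/233, 38/233, 33/233, 52/233, 59/233] ≈ [0.2189, 0.1631, 0.1416, 0.2232, 0.2532]
H = -((51/233)·log₂(51/233) + (38/233)·log₂(38/233) + (33/233)·log₂(33/233) + (52/233)·log₂(52/233) + (59/233)·log₂(59/233))
  = 2.2905 bits

2.2905 bits


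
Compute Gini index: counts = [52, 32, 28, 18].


Probabilities: [52/130, 32/130, 28/130, 18/130] ≈ [0.4, 0.2462, 0.2154, 0.1385]
Σpᵢ² = (2704 + 1024 + 784 + 324)/130² = 4836/16900
Gini = 1 - Σpᵢ² = 1 - 4836/16900 = 0.7138

0.7138


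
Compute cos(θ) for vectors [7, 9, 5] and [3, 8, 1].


A·B = 7·3 + 9·8 + 5·1 = 98
‖A‖ = √155 = 12.4499, ‖B‖ = √74 = 8.6023
cos = 98/(√155·√74) = 98/√11470 = 0.915

0.915


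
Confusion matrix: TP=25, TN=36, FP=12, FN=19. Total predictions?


Total = TP + TN + FP + FN
= 25 + 36 + 12 + 19
= 92
(Predicted positive: 37, predicted negative: 55)

92


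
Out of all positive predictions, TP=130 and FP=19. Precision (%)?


Precision = TP/(TP+FP)
= 130/(130+19)
= 130/149 = 87.25%

87.25%


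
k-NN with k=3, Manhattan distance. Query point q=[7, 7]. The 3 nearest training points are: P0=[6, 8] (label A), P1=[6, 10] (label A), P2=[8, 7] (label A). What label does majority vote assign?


d(q,P0) = 2  (label A)
d(q,P1) = 4  (label A)
d(q,P2) = 1  (label A)
Votes: A=3, B=0
Majority → A

A


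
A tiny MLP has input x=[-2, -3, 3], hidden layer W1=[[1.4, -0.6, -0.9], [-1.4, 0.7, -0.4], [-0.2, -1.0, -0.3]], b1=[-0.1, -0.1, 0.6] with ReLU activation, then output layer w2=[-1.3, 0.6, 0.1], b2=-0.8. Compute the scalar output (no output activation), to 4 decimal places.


z1[0] = (1.4)·(-2) + (-0.6)·(-3) + (-0.9)·(3) - 0.1 = -3.8
z1[1] = (-1.4)·(-2) + (0.7)·(-3) + (-0.4)·(3) - 0.1 = -0.6
z1[2] = (-0.2)·(-2) + (-1.0)·(-3) + (-0.3)·(3) + 0.6 = 3.1
h = ReLU(z1) = [0.0, 0.0, 3.1]
output = (-1.3)·(0.0) + (0.6)·(0.0) + (0.1)·(3.1) - 0.8 = -0.49

-0.49


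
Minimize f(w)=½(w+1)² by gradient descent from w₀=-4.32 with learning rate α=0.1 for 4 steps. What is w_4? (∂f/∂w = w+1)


step 1: grad = -4.32+1 = -3.32; w = -4.32 - 0.1·(-3.32) = -3.988
step 2: grad = -3.988+1 = -2.988; w = -3.988 - 0.1·(-2.988) = -3.6892
step 3: grad = -3.6892+1 = -2.6892; w = -3.6892 - 0.1·(-2.6892) = -3.42028
step 4: grad = -3.42028+1 = -2.42028; w = -3.42028 - 0.1·(-2.42028) = -3.178252

-3.178252


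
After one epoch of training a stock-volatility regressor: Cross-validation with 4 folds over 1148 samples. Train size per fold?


Fold size = 1148/4 = 287
Training per fold = 1148 - 287 = 861

861


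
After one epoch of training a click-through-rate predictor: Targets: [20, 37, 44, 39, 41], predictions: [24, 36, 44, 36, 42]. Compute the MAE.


Absolute errors: |20-24|=4, |37-36|=1, |44-44|=0, |39-36|=3, |41-42|=1
Sum = 9
MAE = 9/5 = 9/5

9/5


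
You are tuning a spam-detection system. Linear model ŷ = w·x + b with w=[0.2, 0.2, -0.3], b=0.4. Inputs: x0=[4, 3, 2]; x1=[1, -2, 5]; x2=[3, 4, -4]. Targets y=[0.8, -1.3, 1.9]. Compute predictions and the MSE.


ŷ0 = (0.2)·(4) + (0.2)·(3) + (-0.3)·(2) + 0.4 = 1.2
ŷ1 = (0.2)·(1) + (0.2)·(-2) + (-0.3)·(5) + 0.4 = -1.3
ŷ2 = (0.2)·(3) + (0.2)·(4) + (-0.3)·(-4) + 0.4 = 3.0
errors² = [0.16, 0.0, 1.21]
MSE = 1.3700/3 = 0.4567

0.4567


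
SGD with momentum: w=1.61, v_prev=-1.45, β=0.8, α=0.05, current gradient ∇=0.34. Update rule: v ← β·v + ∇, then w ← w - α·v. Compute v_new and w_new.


v_new = 0.8·-1.45 + 0.34 = -1.16 + 0.34 = -0.82
w_new = 1.61 - 0.05·-0.82 = 1.61 + 0.041 = 1.651

v_new=-0.82, w_new=1.651


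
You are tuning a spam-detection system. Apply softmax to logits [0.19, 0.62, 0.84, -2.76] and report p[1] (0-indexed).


Exponentials: e^0.19=1.2092, e^0.62=1.8589, e^0.84=2.3164, e^-2.76=0.0633
Sum = 5.4478
Softmax = [0.222, 0.3412, 0.4252, 0.0116]
p[1] = 1.8589/5.4478 = 0.3412

0.3412


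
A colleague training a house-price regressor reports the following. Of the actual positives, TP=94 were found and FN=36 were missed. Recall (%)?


Recall = TP/(TP+FN)
= 94/(94+36)
= 94/130 = 72.31%

72.31%


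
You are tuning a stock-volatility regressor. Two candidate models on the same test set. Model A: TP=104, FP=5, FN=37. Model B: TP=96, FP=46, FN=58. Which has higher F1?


Model A: P=104/109=0.9541, R=104/141=0.7376, F1=2PR/(P+R)=2TP/(2TP+FP+FN)=208/250=0.832
Model B: P=96/142=0.6761, R=96/154=0.6234, F1=2PR/(P+R)=2TP/(2TP+FP+FN)=192/296=0.6486
0.832 > 0.6486 → Model A

Model A


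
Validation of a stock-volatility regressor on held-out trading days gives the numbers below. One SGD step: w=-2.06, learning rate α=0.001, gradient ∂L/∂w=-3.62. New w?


w_new = w - α·∇
= -2.06 - 0.001·-3.62
= -2.06 + 0.00362
= -2.05638

-2.05638


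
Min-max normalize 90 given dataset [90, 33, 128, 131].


min=33, max=131
(90-33)/(131-33) = 57/98 = 0.5816

0.5816


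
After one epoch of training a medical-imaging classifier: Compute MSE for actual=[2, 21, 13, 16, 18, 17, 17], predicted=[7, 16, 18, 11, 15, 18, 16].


Squared errors: (2-7)²=25, (21-16)²=25, (13-18)²=25, (16-11)²=25, (18-15)²=9, (17-18)²=1, (17-16)²=1
Sum = 111
MSE = 111/7 = 111/7

111/7


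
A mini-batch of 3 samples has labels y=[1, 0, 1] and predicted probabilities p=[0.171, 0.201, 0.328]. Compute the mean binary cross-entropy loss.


L[0] = -ln(0.171) = 1.7661
L[1] = -ln(1-0.201) = -ln(0.799) = 0.2244
L[2] = -ln(0.328) = 1.1147
mean = (1.7661 + 0.2244 + 1.1147)/3 = 1.0351

1.0351


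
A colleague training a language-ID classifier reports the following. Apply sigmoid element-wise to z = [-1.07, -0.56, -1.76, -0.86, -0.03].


σ(-1.07) = 1/(1+e^1.07) = 0.2554
σ(-0.56) = 1/(1+e^0.56) = 0.3635
σ(-1.76) = 1/(1+e^1.76) = 0.1468
σ(-0.86) = 1/(1+e^0.86) = 0.2973
σ(-0.03) = 1/(1+e^0.03) = 0.4925
result = [0.2554, 0.3635, 0.1468, 0.2973, 0.4925]

[0.2554, 0.3635, 0.1468, 0.2973, 0.4925]


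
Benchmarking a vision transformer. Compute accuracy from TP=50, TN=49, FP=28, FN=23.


Accuracy = (TP+TN)/(TP+TN+FP+FN)
= (50+49)/(150)
= 99/150 = 66.0%

66.0%


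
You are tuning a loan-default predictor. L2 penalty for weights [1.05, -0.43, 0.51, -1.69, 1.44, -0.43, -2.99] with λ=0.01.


‖w‖₂² = (1.05)² + (-0.43)² + (0.51)² + (-1.69)² + (1.44)² + (-0.43)² + (-2.99)²
     = 1.1025 + 0.1849 + 0.2601 + 2.8561 + 2.0736 + 0.1849 + 8.9401
     = 15.6022
λ·‖w‖₂² = 0.01·15.6022 = 0.156022

0.156022


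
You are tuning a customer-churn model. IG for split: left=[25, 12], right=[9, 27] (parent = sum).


Parent = [34, 39], H_parent = 0.9966
H_left = 0.909 (n=37), H_right = 0.8113 (n=36)
H_children = (37/73)·0.909 + (36/73)·0.8113 = 0.8608
IG = 0.9966 - 0.8608 = 0.1358

0.1358


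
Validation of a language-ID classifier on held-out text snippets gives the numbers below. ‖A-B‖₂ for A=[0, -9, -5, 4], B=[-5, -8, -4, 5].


d = √((0+ 5)² + (-9+ 8)² + (-5+ 4)² + (4-5)²)
  = √(25 + 1 + 1 + 1)
  = √28 = 5.2915

5.2915


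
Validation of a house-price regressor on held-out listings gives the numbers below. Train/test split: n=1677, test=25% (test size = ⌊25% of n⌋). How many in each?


Test = ⌊1677·25/100⌋ = 419
Train = 1677 - 419 = 1258

Train: 1258, Test: 419


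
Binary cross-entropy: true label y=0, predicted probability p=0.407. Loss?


BCE = -[y·ln(p) + (1-y)·ln(1-p)]
= -0 - 1·ln(1-0.407)
= -ln(0.593) = 0.5226

0.5226


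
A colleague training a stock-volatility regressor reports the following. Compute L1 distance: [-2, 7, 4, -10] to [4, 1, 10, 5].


d = |-2-4| + |7-1| + |4-10| + |-10-5|
  = 6 + 6 + 6 + 15
  = 33

33


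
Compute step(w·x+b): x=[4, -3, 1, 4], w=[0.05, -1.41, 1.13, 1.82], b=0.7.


z = (4)·(0.05) + (-3)·(-1.41) + (1)·(1.13) + (4)·(1.82) + 0.7
  = 13.54
step(z) = 1 (z≥0)

1


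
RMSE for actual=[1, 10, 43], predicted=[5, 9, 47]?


MSE = 33/3 = 11
RMSE = √(33/3) = 3.3166

3.3166


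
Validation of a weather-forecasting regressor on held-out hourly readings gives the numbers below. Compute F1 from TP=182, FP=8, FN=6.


Precision = 182/190 = 0.9579
Recall = 182/188 = 0.9681
F1 = 2·P·R/(P+R) = 2·TP/(2·TP+FP+FN) = 364/(364+8+6) = 364/378 = 0.963

0.963


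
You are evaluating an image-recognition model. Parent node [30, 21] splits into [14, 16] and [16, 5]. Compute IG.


Parent = [30, 21], H_parent = 0.9774
H_left = 0.9968 (n=30), H_right = 0.7919 (n=21)
H_children = (30/51)·0.9968 + (21/51)·0.7919 = 0.9124
IG = 0.9774 - 0.9124 = 0.065

0.065


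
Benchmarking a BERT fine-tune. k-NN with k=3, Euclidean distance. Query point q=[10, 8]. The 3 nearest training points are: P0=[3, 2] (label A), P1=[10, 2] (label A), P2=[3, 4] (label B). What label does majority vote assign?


d(q,P0) = 9.2195  (label A)
d(q,P1) = 6.0  (label A)
d(q,P2) = 8.0623  (label B)
Votes: A=2, B=1
Majority → A

A
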